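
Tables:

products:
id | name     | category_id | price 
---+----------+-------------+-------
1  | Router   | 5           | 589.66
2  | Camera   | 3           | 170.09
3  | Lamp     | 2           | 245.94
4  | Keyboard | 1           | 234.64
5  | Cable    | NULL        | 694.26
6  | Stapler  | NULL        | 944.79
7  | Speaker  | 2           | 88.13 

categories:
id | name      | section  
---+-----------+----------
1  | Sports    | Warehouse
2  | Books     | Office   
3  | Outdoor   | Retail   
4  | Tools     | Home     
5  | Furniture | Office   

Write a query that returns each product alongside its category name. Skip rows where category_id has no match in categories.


INNER JOIN keeps only products rows whose category_id matches an id in categories. Walk through each product:
  - product 1 (Router): category_id=5 -> matches Furniture
  - product 2 (Camera): category_id=3 -> matches Outdoor
  - product 3 (Lamp): category_id=2 -> matches Books
  - product 4 (Keyboard): category_id=1 -> matches Sports
  - product 5 (Cable): category_id=NULL, no match -> dropped
  - product 6 (Stapler): category_id=NULL, no match -> dropped
  - product 7 (Speaker): category_id=2 -> matches Books
So 2 of 7 rows are dropped.

SQL:
SELECT a.name, b.name AS category
FROM products a
INNER JOIN categories b ON a.category_id = b.id

Result:
name     | category 
---------+----------
Router   | Furniture
Camera   | Outdoor  
Lamp     | Books    
Keyboard | Sports   
Speaker  | Books    


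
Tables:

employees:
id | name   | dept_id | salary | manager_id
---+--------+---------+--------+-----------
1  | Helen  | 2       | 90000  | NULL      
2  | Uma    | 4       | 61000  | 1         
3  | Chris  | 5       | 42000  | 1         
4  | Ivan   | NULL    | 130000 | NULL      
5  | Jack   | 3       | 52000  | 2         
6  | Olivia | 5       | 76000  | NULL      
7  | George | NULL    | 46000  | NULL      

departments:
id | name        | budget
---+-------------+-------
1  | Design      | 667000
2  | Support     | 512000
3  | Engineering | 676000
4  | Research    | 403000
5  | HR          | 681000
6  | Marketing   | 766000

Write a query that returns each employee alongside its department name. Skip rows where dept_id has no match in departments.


INNER JOIN keeps only employees rows whose dept_id matches an id in departments. Walk through each employee:
  - employee 1 (Helen): dept_id=2 -> matches Support
  - employee 2 (Uma): dept_id=4 -> matches Research
  - employee 3 (Chris): dept_id=5 -> matches HR
  - employee 4 (Ivan): dept_id=NULL, no match -> dropped
  - employee 5 (Jack): dept_id=3 -> matches Engineering
  - employee 6 (Olivia): dept_id=5 -> matches HR
  - employee 7 (George): dept_id=NULL, no match -> dropped
So 2 of 7 rows are dropped.

SQL:
SELECT a.name, b.name AS department
FROM employees a
INNER JOIN departments b ON a.dept_id = b.id

Result:
name   | department 
-------+------------
Helen  | Support    
Uma    | Research   
Chris  | HR         
Jack   | Engineering
Olivia | HR         


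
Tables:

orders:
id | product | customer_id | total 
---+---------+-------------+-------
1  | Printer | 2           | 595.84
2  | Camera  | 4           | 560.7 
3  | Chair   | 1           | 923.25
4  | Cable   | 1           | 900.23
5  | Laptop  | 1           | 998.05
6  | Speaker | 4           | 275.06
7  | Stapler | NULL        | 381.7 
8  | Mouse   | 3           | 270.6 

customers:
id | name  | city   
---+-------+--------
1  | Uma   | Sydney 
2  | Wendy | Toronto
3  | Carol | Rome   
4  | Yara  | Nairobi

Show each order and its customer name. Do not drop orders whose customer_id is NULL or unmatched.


LEFT JOIN keeps every row from orders (the left table); where customer_id has no match in customers, the customer columns become NULL. Walk through each order:
  - order 1 (Printer): customer_id=2 -> matches Wendy
  - order 2 (Camera): customer_id=4 -> matches Yara
  - order 3 (Chair): customer_id=1 -> matches Uma
  - order 4 (Cable): customer_id=1 -> matches Uma
  - order 5 (Laptop): customer_id=1 -> matches Uma
  - order 6 (Speaker): customer_id=4 -> matches Yara
  - order 7 (Stapler): customer_id=NULL, no match -> kept with NULL
  - order 8 (Mouse): customer_id=3 -> matches Carol
All 8 rows appear; 1 has NULL customer.

SQL:
SELECT a.product, b.name AS customer
FROM orders a
LEFT JOIN customers b ON a.customer_id = b.id

Result:
product | customer
--------+---------
Printer | Wendy   
Camera  | Yara    
Chair   | Uma     
Cable   | Uma     
Laptop  | Uma     
Speaker | Yara    
Stapler | NULL    
Mouse   | Carol   


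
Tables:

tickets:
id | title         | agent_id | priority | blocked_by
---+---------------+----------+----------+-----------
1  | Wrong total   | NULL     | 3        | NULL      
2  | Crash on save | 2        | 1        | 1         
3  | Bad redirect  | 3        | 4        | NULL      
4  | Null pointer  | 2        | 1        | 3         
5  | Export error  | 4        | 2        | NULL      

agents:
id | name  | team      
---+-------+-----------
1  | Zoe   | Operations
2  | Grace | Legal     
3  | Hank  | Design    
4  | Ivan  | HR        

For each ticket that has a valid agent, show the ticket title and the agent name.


INNER JOIN keeps only tickets rows whose agent_id matches an id in agents. Walk through each ticket:
  - ticket 1 (Wrong total): agent_id=NULL, no match -> dropped
  - ticket 2 (Crash on save): agent_id=2 -> matches Grace
  - ticket 3 (Bad redirect): agent_id=3 -> matches Hank
  - ticket 4 (Null pointer): agent_id=2 -> matches Grace
  - ticket 5 (Export error): agent_id=4 -> matches Ivan
So 1 of 5 rows is dropped.

SQL:
SELECT a.title, b.name AS agent
FROM tickets a
INNER JOIN agents b ON a.agent_id = b.id

Result:
title         | agent
--------------+------
Crash on save | Grace
Bad redirect  | Hank 
Null pointer  | Grace
Export error  | Ivan 


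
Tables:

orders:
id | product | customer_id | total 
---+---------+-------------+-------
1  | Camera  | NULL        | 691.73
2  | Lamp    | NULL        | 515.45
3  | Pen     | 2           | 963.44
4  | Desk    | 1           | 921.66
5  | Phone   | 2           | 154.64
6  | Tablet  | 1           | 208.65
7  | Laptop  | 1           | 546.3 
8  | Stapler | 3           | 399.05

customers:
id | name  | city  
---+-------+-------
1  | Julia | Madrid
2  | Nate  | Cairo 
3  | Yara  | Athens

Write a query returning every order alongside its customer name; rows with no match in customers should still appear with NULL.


LEFT JOIN keeps every row from orders (the left table); where customer_id has no match in customers, the customer columns become NULL. Walk through each order:
  - order 1 (Camera): customer_id=NULL, no match -> kept with NULL
  - order 2 (Lamp): customer_id=NULL, no match -> kept with NULL
  - order 3 (Pen): customer_id=2 -> matches Nate
  - order 4 (Desk): customer_id=1 -> matches Julia
  - order 5 (Phone): customer_id=2 -> matches Nate
  - order 6 (Tablet): customer_id=1 -> matches Julia
  - order 7 (Laptop): customer_id=1 -> matches Julia
  - order 8 (Stapler): customer_id=3 -> matches Yara
All 8 rows appear; 2 have NULL customer.

SQL:
SELECT a.product, b.name AS customer
FROM orders a
LEFT JOIN customers b ON a.customer_id = b.id

Result:
product | customer
--------+---------
Camera  | NULL    
Lamp    | NULL    
Pen     | Nate    
Desk    | Julia   
Phone   | Nate    
Tablet  | Julia   
Laptop  | Julia   
Stapler | Yara    


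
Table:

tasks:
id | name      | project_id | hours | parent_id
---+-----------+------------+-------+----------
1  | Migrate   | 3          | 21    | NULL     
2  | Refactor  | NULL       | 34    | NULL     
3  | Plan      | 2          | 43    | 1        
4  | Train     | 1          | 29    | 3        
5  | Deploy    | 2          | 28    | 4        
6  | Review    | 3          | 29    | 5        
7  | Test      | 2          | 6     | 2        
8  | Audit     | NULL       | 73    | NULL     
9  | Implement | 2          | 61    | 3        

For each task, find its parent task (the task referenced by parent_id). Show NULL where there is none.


This is a self-join: tasks is joined to a second copy of itself, matching each row's parent_id to another row's id. Use LEFT JOIN so rows with parent_id=NULL are kept.
  - task 1 (Migrate): parent_id=NULL -> NULL
  - task 2 (Refactor): parent_id=NULL -> NULL
  - task 3 (Plan): parent_id=1 -> Migrate
  - task 4 (Train): parent_id=3 -> Plan
  - task 5 (Deploy): parent_id=4 -> Train
  - task 6 (Review): parent_id=5 -> Deploy
  - task 7 (Test): parent_id=2 -> Refactor
  - task 8 (Audit): parent_id=NULL -> NULL
  - task 9 (Implement): parent_id=3 -> Plan

SQL:
SELECT a.name AS item, b.name AS parent
FROM tasks a
LEFT JOIN tasks b ON a.parent_id = b.id

Result:
item      | parent  
----------+---------
Migrate   | NULL    
Refactor  | NULL    
Plan      | Migrate 
Train     | Plan    
Deploy    | Train   
Review    | Deploy  
Test      | Refactor
Audit     | NULL    
Implement | Plan    


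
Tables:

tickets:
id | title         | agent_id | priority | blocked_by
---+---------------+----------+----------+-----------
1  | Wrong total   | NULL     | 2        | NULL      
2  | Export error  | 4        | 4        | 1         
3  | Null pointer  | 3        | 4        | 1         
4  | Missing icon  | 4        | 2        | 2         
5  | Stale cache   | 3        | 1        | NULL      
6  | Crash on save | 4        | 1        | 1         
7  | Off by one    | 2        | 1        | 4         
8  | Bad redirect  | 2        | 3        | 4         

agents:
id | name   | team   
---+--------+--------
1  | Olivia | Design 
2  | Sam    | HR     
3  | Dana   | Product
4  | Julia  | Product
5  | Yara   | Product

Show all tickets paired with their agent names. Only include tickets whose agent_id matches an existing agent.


INNER JOIN keeps only tickets rows whose agent_id matches an id in agents. Walk through each ticket:
  - ticket 1 (Wrong total): agent_id=NULL, no match -> dropped
  - ticket 2 (Export error): agent_id=4 -> matches Julia
  - ticket 3 (Null pointer): agent_id=3 -> matches Dana
  - ticket 4 (Missing icon): agent_id=4 -> matches Julia
  - ticket 5 (Stale cache): agent_id=3 -> matches Dana
  - ticket 6 (Crash on save): agent_id=4 -> matches Julia
  - ticket 7 (Off by one): agent_id=2 -> matches Sam
  - ticket 8 (Bad redirect): agent_id=2 -> matches Sam
So 1 of 8 rows is dropped.

SQL:
SELECT a.title, b.name AS agent
FROM tickets a
INNER JOIN agents b ON a.agent_id = b.id

Result:
title         | agent
--------------+------
Export error  | Julia
Null pointer  | Dana 
Missing icon  | Julia
Stale cache   | Dana 
Crash on save | Julia
Off by one    | Sam  
Bad redirect  | Sam  


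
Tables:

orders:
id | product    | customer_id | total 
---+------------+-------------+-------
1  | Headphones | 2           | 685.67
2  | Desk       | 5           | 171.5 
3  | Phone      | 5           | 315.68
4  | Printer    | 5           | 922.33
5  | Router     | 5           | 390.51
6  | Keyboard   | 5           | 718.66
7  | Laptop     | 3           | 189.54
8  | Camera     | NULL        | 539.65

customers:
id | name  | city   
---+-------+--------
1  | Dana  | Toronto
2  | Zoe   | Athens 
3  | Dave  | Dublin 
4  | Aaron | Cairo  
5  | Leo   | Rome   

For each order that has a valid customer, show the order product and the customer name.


INNER JOIN keeps only orders rows whose customer_id matches an id in customers. Walk through each order:
  - order 1 (Headphones): customer_id=2 -> matches Zoe
  - order 2 (Desk): customer_id=5 -> matches Leo
  - order 3 (Phone): customer_id=5 -> matches Leo
  - order 4 (Printer): customer_id=5 -> matches Leo
  - order 5 (Router): customer_id=5 -> matches Leo
  - order 6 (Keyboard): customer_id=5 -> matches Leo
  - order 7 (Laptop): customer_id=3 -> matches Dave
  - order 8 (Camera): customer_id=NULL, no match -> dropped
So 1 of 8 rows is dropped.

SQL:
SELECT a.product, b.name AS customer
FROM orders a
INNER JOIN customers b ON a.customer_id = b.id

Result:
product    | customer
-----------+---------
Headphones | Zoe     
Desk       | Leo     
Phone      | Leo     
Printer    | Leo     
Router     | Leo     
Keyboard   | Leo     
Laptop     | Dave    


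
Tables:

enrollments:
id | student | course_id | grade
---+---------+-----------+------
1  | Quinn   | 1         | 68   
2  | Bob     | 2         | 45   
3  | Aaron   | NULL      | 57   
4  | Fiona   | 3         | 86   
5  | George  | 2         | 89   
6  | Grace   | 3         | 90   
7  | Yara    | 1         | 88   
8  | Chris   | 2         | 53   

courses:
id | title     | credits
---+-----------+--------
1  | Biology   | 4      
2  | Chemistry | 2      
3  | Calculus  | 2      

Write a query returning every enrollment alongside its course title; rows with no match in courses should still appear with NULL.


LEFT JOIN keeps every row from enrollments (the left table); where course_id has no match in courses, the course columns become NULL. Walk through each enrollment:
  - enrollment 1 (Quinn): course_id=1 -> matches Biology
  - enrollment 2 (Bob): course_id=2 -> matches Chemistry
  - enrollment 3 (Aaron): course_id=NULL, no match -> kept with NULL
  - enrollment 4 (Fiona): course_id=3 -> matches Calculus
  - enrollment 5 (George): course_id=2 -> matches Chemistry
  - enrollment 6 (Grace): course_id=3 -> matches Calculus
  - enrollment 7 (Yara): course_id=1 -> matches Biology
  - enrollment 8 (Chris): course_id=2 -> matches Chemistry
All 8 rows appear; 1 has NULL course.

SQL:
SELECT a.student, b.title AS course
FROM enrollments a
LEFT JOIN courses b ON a.course_id = b.id

Result:
student | course   
--------+----------
Quinn   | Biology  
Bob     | Chemistry
Aaron   | NULL     
Fiona   | Calculus 
George  | Chemistry
Grace   | Calculus 
Yara    | Biology  
Chris   | Chemistry


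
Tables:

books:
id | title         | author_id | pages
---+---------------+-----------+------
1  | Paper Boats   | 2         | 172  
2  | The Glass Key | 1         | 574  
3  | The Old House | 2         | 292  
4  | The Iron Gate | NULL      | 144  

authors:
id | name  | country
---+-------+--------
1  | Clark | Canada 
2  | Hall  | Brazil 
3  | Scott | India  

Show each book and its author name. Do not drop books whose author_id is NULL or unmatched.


LEFT JOIN keeps every row from books (the left table); where author_id has no match in authors, the author columns become NULL. Walk through each book:
  - book 1 (Paper Boats): author_id=2 -> matches Hall
  - book 2 (The Glass Key): author_id=1 -> matches Clark
  - book 3 (The Old House): author_id=2 -> matches Hall
  - book 4 (The Iron Gate): author_id=NULL, no match -> kept with NULL
All 4 rows appear; 1 has NULL author.

SQL:
SELECT a.title, b.name AS author
FROM books a
LEFT JOIN authors b ON a.author_id = b.id

Result:
title         | author
--------------+-------
Paper Boats   | Hall  
The Glass Key | Clark 
The Old House | Hall  
The Iron Gate | NULL  


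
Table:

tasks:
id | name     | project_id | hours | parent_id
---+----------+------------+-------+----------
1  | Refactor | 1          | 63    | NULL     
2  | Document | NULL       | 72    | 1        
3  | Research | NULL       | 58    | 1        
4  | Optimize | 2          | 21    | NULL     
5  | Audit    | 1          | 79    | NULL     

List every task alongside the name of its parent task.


This is a self-join: tasks is joined to a second copy of itself, matching each row's parent_id to another row's id. Use LEFT JOIN so rows with parent_id=NULL are kept.
  - task 1 (Refactor): parent_id=NULL -> NULL
  - task 2 (Document): parent_id=1 -> Refactor
  - task 3 (Research): parent_id=1 -> Refactor
  - task 4 (Optimize): parent_id=NULL -> NULL
  - task 5 (Audit): parent_id=NULL -> NULL

SQL:
SELECT a.name AS item, b.name AS parent
FROM tasks a
LEFT JOIN tasks b ON a.parent_id = b.id

Result:
item     | parent  
---------+---------
Refactor | NULL    
Document | Refactor
Research | Refactor
Optimize | NULL    
Audit    | NULL    


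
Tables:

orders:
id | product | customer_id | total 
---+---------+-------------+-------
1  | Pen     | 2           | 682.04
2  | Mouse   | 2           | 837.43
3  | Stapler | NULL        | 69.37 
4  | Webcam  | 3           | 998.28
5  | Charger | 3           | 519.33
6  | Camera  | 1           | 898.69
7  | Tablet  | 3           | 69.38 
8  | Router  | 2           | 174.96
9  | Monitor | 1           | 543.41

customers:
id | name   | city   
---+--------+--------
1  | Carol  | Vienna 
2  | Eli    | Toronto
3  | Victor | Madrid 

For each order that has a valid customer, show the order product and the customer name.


INNER JOIN keeps only orders rows whose customer_id matches an id in customers. Walk through each order:
  - order 1 (Pen): customer_id=2 -> matches Eli
  - order 2 (Mouse): customer_id=2 -> matches Eli
  - order 3 (Stapler): customer_id=NULL, no match -> dropped
  - order 4 (Webcam): customer_id=3 -> matches Victor
  - order 5 (Charger): customer_id=3 -> matches Victor
  - order 6 (Camera): customer_id=1 -> matches Carol
  - order 7 (Tablet): customer_id=3 -> matches Victor
  - order 8 (Router): customer_id=2 -> matches Eli
  - order 9 (Monitor): customer_id=1 -> matches Carol
So 1 of 9 rows is dropped.

SQL:
SELECT a.product, b.name AS customer
FROM orders a
INNER JOIN customers b ON a.customer_id = b.id

Result:
product | customer
--------+---------
Pen     | Eli     
Mouse   | Eli     
Webcam  | Victor  
Charger | Victor  
Camera  | Carol   
Tablet  | Victor  
Router  | Eli     
Monitor | Carol   


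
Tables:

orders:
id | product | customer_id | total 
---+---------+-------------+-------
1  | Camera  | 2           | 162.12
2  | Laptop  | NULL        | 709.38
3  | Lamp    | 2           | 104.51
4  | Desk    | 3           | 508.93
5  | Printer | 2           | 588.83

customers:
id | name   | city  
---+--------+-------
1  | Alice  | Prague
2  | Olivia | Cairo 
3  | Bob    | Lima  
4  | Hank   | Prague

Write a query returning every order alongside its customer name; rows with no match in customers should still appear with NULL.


LEFT JOIN keeps every row from orders (the left table); where customer_id has no match in customers, the customer columns become NULL. Walk through each order:
  - order 1 (Camera): customer_id=2 -> matches Olivia
  - order 2 (Laptop): customer_id=NULL, no match -> kept with NULL
  - order 3 (Lamp): customer_id=2 -> matches Olivia
  - order 4 (Desk): customer_id=3 -> matches Bob
  - order 5 (Printer): customer_id=2 -> matches Olivia
All 5 rows appear; 1 has NULL customer.

SQL:
SELECT a.product, b.name AS customer
FROM orders a
LEFT JOIN customers b ON a.customer_id = b.id

Result:
product | customer
--------+---------
Camera  | Olivia  
Laptop  | NULL    
Lamp    | Olivia  
Desk    | Bob     
Printer | Olivia  


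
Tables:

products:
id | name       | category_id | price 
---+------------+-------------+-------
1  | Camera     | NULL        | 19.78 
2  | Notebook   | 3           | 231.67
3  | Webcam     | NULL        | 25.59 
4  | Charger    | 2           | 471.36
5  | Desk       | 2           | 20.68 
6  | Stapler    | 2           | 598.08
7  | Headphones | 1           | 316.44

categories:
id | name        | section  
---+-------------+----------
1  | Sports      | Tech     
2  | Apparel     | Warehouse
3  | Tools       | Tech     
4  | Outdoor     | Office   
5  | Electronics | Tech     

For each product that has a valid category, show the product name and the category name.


INNER JOIN keeps only products rows whose category_id matches an id in categories. Walk through each product:
  - product 1 (Camera): category_id=NULL, no match -> dropped
  - product 2 (Notebook): category_id=3 -> matches Tools
  - product 3 (Webcam): category_id=NULL, no match -> dropped
  - product 4 (Charger): category_id=2 -> matches Apparel
  - product 5 (Desk): category_id=2 -> matches Apparel
  - product 6 (Stapler): category_id=2 -> matches Apparel
  - product 7 (Headphones): category_id=1 -> matches Sports
So 2 of 7 rows are dropped.

SQL:
SELECT a.name, b.name AS category
FROM products a
INNER JOIN categories b ON a.category_id = b.id

Result:
name       | category
-----------+---------
Notebook   | Tools   
Charger    | Apparel 
Desk       | Apparel 
Stapler    | Apparel 
Headphones | Sports  


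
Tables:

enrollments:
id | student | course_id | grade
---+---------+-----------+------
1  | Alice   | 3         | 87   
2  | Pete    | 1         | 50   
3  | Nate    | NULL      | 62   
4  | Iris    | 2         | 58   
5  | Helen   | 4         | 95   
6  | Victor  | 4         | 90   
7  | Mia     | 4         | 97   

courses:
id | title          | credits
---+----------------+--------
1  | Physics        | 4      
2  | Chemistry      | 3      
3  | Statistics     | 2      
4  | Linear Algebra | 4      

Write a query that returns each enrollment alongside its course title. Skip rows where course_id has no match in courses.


INNER JOIN keeps only enrollments rows whose course_id matches an id in courses. Walk through each enrollment:
  - enrollment 1 (Alice): course_id=3 -> matches Statistics
  - enrollment 2 (Pete): course_id=1 -> matches Physics
  - enrollment 3 (Nate): course_id=NULL, no match -> dropped
  - enrollment 4 (Iris): course_id=2 -> matches Chemistry
  - enrollment 5 (Helen): course_id=4 -> matches Linear Algebra
  - enrollment 6 (Victor): course_id=4 -> matches Linear Algebra
  - enrollment 7 (Mia): course_id=4 -> matches Linear Algebra
So 1 of 7 rows is dropped.

SQL:
SELECT a.student, b.title AS course
FROM enrollments a
INNER JOIN courses b ON a.course_id = b.id

Result:
student | course        
--------+---------------
Alice   | Statistics    
Pete    | Physics       
Iris    | Chemistry     
Helen   | Linear Algebra
Victor  | Linear Algebra
Mia     | Linear Algebra


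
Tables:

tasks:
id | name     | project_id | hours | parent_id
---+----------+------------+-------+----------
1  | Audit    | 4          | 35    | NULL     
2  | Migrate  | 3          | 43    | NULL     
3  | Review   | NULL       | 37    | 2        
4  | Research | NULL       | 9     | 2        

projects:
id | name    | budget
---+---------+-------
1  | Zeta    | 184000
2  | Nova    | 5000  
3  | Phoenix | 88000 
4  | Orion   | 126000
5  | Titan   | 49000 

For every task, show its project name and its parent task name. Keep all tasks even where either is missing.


Two LEFT JOINs from the same base table tasks: one to projects via project_id, one to tasks itself via parent_id. Both are LEFT so every task is preserved.
Match against projects:
  - task 1 (Audit): project_id=4 -> matches Orion
  - task 2 (Migrate): project_id=3 -> matches Phoenix
  - task 3 (Review): project_id=NULL, no match -> kept with NULL
  - task 4 (Research): project_id=NULL, no match -> kept with NULL
Match against tasks (self):
  - task 1 (Audit): parent_id=NULL -> NULL
  - task 2 (Migrate): parent_id=NULL -> NULL
  - task 3 (Review): parent_id=2 -> Migrate
  - task 4 (Research): parent_id=2 -> Migrate

SQL:
SELECT a.name, b.name AS project, c.name AS parent
FROM tasks a
LEFT JOIN projects b ON a.project_id = b.id
LEFT JOIN tasks c ON a.parent_id = c.id

Result:
name     | project | parent 
---------+---------+--------
Audit    | Orion   | NULL   
Migrate  | Phoenix | NULL   
Review   | NULL    | Migrate
Research | NULL    | Migrate


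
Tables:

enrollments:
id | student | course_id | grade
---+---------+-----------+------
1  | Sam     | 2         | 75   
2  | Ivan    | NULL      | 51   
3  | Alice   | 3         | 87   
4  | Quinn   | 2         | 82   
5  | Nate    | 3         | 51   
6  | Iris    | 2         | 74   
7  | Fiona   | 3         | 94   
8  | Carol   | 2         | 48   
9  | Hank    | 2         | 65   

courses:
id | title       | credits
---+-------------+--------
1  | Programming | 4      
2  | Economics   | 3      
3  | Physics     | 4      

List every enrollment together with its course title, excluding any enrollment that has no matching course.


INNER JOIN keeps only enrollments rows whose course_id matches an id in courses. Walk through each enrollment:
  - enrollment 1 (Sam): course_id=2 -> matches Economics
  - enrollment 2 (Ivan): course_id=NULL, no match -> dropped
  - enrollment 3 (Alice): course_id=3 -> matches Physics
  - enrollment 4 (Quinn): course_id=2 -> matches Economics
  - enrollment 5 (Nate): course_id=3 -> matches Physics
  - enrollment 6 (Iris): course_id=2 -> matches Economics
  - enrollment 7 (Fiona): course_id=3 -> matches Physics
  - enrollment 8 (Carol): course_id=2 -> matches Economics
  - enrollment 9 (Hank): course_id=2 -> matches Economics
So 1 of 9 rows is dropped.

SQL:
SELECT a.student, b.title AS course
FROM enrollments a
INNER JOIN courses b ON a.course_id = b.id

Result:
student | course   
--------+----------
Sam     | Economics
Alice   | Physics  
Quinn   | Economics
Nate    | Physics  
Iris    | Economics
Fiona   | Physics  
Carol   | Economics
Hank    | Economics


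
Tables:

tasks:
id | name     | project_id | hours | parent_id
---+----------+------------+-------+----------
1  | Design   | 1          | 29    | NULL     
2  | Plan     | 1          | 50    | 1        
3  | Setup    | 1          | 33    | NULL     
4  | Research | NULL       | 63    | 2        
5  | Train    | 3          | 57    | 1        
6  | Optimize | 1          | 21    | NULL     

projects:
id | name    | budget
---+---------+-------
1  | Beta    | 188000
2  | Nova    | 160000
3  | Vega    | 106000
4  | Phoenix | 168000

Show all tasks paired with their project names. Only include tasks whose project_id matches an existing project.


INNER JOIN keeps only tasks rows whose project_id matches an id in projects. Walk through each task:
  - task 1 (Design): project_id=1 -> matches Beta
  - task 2 (Plan): project_id=1 -> matches Beta
  - task 3 (Setup): project_id=1 -> matches Beta
  - task 4 (Research): project_id=NULL, no match -> dropped
  - task 5 (Train): project_id=3 -> matches Vega
  - task 6 (Optimize): project_id=1 -> matches Beta
So 1 of 6 rows is dropped.

SQL:
SELECT a.name, b.name AS project
FROM tasks a
INNER JOIN projects b ON a.project_id = b.id

Result:
name     | project
---------+--------
Design   | Beta   
Plan     | Beta   
Setup    | Beta   
Train    | Vega   
Optimize | Beta   


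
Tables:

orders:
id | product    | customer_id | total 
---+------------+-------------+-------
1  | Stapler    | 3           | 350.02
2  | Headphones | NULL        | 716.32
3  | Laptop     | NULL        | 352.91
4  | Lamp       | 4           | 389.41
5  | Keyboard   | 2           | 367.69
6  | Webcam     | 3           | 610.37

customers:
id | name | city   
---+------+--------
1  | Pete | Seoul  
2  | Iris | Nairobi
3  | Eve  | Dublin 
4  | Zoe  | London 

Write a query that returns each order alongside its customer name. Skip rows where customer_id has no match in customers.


INNER JOIN keeps only orders rows whose customer_id matches an id in customers. Walk through each order:
  - order 1 (Stapler): customer_id=3 -> matches Eve
  - order 2 (Headphones): customer_id=NULL, no match -> dropped
  - order 3 (Laptop): customer_id=NULL, no match -> dropped
  - order 4 (Lamp): customer_id=4 -> matches Zoe
  - order 5 (Keyboard): customer_id=2 -> matches Iris
  - order 6 (Webcam): customer_id=3 -> matches Eve
So 2 of 6 rows are dropped.

SQL:
SELECT a.product, b.name AS customer
FROM orders a
INNER JOIN customers b ON a.customer_id = b.id

Result:
product  | customer
---------+---------
Stapler  | Eve     
Lamp     | Zoe     
Keyboard | Iris    
Webcam   | Eve     


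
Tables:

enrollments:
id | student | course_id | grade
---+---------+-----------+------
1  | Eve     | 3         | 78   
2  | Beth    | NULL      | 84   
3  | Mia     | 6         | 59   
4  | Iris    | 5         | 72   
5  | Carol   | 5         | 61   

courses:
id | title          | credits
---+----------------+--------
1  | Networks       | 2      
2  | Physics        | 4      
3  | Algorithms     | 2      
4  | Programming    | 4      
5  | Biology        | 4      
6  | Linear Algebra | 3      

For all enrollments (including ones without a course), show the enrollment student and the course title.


LEFT JOIN keeps every row from enrollments (the left table); where course_id has no match in courses, the course columns become NULL. Walk through each enrollment:
  - enrollment 1 (Eve): course_id=3 -> matches Algorithms
  - enrollment 2 (Beth): course_id=NULL, no match -> kept with NULL
  - enrollment 3 (Mia): course_id=6 -> matches Linear Algebra
  - enrollment 4 (Iris): course_id=5 -> matches Biology
  - enrollment 5 (Carol): course_id=5 -> matches Biology
All 5 rows appear; 1 has NULL course.

SQL:
SELECT a.student, b.title AS course
FROM enrollments a
LEFT JOIN courses b ON a.course_id = b.id

Result:
student | course        
--------+---------------
Eve     | Algorithms    
Beth    | NULL          
Mia     | Linear Algebra
Iris    | Biology       
Carol   | Biology       


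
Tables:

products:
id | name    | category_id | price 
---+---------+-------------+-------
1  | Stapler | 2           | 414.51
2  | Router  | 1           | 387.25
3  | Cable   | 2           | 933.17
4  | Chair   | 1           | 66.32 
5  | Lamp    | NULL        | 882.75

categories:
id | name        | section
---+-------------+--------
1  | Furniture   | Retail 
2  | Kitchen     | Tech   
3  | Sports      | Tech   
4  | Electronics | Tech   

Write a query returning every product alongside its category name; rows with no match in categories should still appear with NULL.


LEFT JOIN keeps every row from products (the left table); where category_id has no match in categories, the category columns become NULL. Walk through each product:
  - product 1 (Stapler): category_id=2 -> matches Kitchen
  - product 2 (Router): category_id=1 -> matches Furniture
  - product 3 (Cable): category_id=2 -> matches Kitchen
  - product 4 (Chair): category_id=1 -> matches Furniture
  - product 5 (Lamp): category_id=NULL, no match -> kept with NULL
All 5 rows appear; 1 has NULL category.

SQL:
SELECT a.name, b.name AS category
FROM products a
LEFT JOIN categories b ON a.category_id = b.id

Result:
name    | category 
--------+----------
Stapler | Kitchen  
Router  | Furniture
Cable   | Kitchen  
Chair   | Furniture
Lamp    | NULL     


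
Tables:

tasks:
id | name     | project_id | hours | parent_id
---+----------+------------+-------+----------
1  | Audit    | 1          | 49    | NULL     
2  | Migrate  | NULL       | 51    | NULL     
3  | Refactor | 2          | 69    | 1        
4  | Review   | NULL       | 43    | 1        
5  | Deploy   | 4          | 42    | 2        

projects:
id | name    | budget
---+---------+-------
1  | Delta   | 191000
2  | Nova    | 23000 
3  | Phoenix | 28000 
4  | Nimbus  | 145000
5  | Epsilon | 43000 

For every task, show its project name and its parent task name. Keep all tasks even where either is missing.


Two LEFT JOINs from the same base table tasks: one to projects via project_id, one to tasks itself via parent_id. Both are LEFT so every task is preserved.
Match against projects:
  - task 1 (Audit): project_id=1 -> matches Delta
  - task 2 (Migrate): project_id=NULL, no match -> kept with NULL
  - task 3 (Refactor): project_id=2 -> matches Nova
  - task 4 (Review): project_id=NULL, no match -> kept with NULL
  - task 5 (Deploy): project_id=4 -> matches Nimbus
Match against tasks (self):
  - task 1 (Audit): parent_id=NULL -> NULL
  - task 2 (Migrate): parent_id=NULL -> NULL
  - task 3 (Refactor): parent_id=1 -> Audit
  - task 4 (Review): parent_id=1 -> Audit
  - task 5 (Deploy): parent_id=2 -> Migrate

SQL:
SELECT a.name, b.name AS project, c.name AS parent
FROM tasks a
LEFT JOIN projects b ON a.project_id = b.id
LEFT JOIN tasks c ON a.parent_id = c.id

Result:
name     | project | parent 
---------+---------+--------
Audit    | Delta   | NULL   
Migrate  | NULL    | NULL   
Refactor | Nova    | Audit  
Review   | NULL    | Audit  
Deploy   | Nimbus  | Migrate


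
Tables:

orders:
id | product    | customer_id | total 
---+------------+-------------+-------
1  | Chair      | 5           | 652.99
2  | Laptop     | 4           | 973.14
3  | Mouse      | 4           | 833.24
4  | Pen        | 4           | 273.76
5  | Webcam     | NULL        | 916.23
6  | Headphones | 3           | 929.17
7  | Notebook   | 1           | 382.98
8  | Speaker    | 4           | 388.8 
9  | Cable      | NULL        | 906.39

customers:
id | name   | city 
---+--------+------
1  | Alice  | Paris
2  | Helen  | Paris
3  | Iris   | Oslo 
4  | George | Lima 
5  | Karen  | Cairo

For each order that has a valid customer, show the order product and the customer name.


INNER JOIN keeps only orders rows whose customer_id matches an id in customers. Walk through each order:
  - order 1 (Chair): customer_id=5 -> matches Karen
  - order 2 (Laptop): customer_id=4 -> matches George
  - order 3 (Mouse): customer_id=4 -> matches George
  - order 4 (Pen): customer_id=4 -> matches George
  - order 5 (Webcam): customer_id=NULL, no match -> dropped
  - order 6 (Headphones): customer_id=3 -> matches Iris
  - order 7 (Notebook): customer_id=1 -> matches Alice
  - order 8 (Speaker): customer_id=4 -> matches George
  - order 9 (Cable): customer_id=NULL, no match -> dropped
So 2 of 9 rows are dropped.

SQL:
SELECT a.product, b.name AS customer
FROM orders a
INNER JOIN customers b ON a.customer_id = b.id

Result:
product    | customer
-----------+---------
Chair      | Karen   
Laptop     | George  
Mouse      | George  
Pen        | George  
Headphones | Iris    
Notebook   | Alice   
Speaker    | George  


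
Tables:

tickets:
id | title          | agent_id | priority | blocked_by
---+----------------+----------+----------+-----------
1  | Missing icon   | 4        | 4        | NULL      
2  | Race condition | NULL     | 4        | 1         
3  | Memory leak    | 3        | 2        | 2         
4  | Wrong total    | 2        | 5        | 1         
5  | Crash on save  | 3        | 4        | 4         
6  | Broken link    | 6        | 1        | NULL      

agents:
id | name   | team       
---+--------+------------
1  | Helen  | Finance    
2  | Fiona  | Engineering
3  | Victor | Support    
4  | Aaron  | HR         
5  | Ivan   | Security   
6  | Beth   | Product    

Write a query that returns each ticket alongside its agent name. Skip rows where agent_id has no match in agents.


INNER JOIN keeps only tickets rows whose agent_id matches an id in agents. Walk through each ticket:
  - ticket 1 (Missing icon): agent_id=4 -> matches Aaron
  - ticket 2 (Race condition): agent_id=NULL, no match -> dropped
  - ticket 3 (Memory leak): agent_id=3 -> matches Victor
  - ticket 4 (Wrong total): agent_id=2 -> matches Fiona
  - ticket 5 (Crash on save): agent_id=3 -> matches Victor
  - ticket 6 (Broken link): agent_id=6 -> matches Beth
So 1 of 6 rows is dropped.

SQL:
SELECT a.title, b.name AS agent
FROM tickets a
INNER JOIN agents b ON a.agent_id = b.id

Result:
title         | agent 
--------------+-------
Missing icon  | Aaron 
Memory leak   | Victor
Wrong total   | Fiona 
Crash on save | Victor
Broken link   | Beth  


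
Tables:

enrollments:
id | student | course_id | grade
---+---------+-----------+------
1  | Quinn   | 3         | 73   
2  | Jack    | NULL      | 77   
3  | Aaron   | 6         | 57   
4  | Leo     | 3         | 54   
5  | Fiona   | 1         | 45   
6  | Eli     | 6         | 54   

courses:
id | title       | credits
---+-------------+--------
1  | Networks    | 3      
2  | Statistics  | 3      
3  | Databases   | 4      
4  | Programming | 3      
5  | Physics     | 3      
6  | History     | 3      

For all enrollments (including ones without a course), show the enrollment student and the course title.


LEFT JOIN keeps every row from enrollments (the left table); where course_id has no match in courses, the course columns become NULL. Walk through each enrollment:
  - enrollment 1 (Quinn): course_id=3 -> matches Databases
  - enrollment 2 (Jack): course_id=NULL, no match -> kept with NULL
  - enrollment 3 (Aaron): course_id=6 -> matches History
  - enrollment 4 (Leo): course_id=3 -> matches Databases
  - enrollment 5 (Fiona): course_id=1 -> matches Networks
  - enrollment 6 (Eli): course_id=6 -> matches History
All 6 rows appear; 1 has NULL course.

SQL:
SELECT a.student, b.title AS course
FROM enrollments a
LEFT JOIN courses b ON a.course_id = b.id

Result:
student | course   
--------+----------
Quinn   | Databases
Jack    | NULL     
Aaron   | History  
Leo     | Databases
Fiona   | Networks 
Eli     | History  


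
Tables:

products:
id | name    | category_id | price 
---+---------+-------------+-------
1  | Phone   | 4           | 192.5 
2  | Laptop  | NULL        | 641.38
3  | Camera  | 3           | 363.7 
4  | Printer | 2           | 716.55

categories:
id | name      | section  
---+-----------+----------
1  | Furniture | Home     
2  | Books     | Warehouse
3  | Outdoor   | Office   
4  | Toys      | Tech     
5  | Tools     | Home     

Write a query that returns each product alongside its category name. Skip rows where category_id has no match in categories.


INNER JOIN keeps only products rows whose category_id matches an id in categories. Walk through each product:
  - product 1 (Phone): category_id=4 -> matches Toys
  - product 2 (Laptop): category_id=NULL, no match -> dropped
  - product 3 (Camera): category_id=3 -> matches Outdoor
  - product 4 (Printer): category_id=2 -> matches Books
So 1 of 4 rows is dropped.

SQL:
SELECT a.name, b.name AS category
FROM products a
INNER JOIN categories b ON a.category_id = b.id

Result:
name    | category
--------+---------
Phone   | Toys    
Camera  | Outdoor 
Printer | Books   


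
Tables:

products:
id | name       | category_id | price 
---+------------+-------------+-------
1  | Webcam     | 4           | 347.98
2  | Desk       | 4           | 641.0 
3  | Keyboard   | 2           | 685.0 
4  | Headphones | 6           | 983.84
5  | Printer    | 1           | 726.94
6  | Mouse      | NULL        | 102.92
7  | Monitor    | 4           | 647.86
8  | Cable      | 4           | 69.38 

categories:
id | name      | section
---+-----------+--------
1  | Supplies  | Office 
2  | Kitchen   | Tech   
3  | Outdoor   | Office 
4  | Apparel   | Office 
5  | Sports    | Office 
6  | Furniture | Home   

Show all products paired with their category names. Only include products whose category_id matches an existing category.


INNER JOIN keeps only products rows whose category_id matches an id in categories. Walk through each product:
  - product 1 (Webcam): category_id=4 -> matches Apparel
  - product 2 (Desk): category_id=4 -> matches Apparel
  - product 3 (Keyboard): category_id=2 -> matches Kitchen
  - product 4 (Headphones): category_id=6 -> matches Furniture
  - product 5 (Printer): category_id=1 -> matches Supplies
  - product 6 (Mouse): category_id=NULL, no match -> dropped
  - product 7 (Monitor): category_id=4 -> matches Apparel
  - product 8 (Cable): category_id=4 -> matches Apparel
So 1 of 8 rows is dropped.

SQL:
SELECT a.name, b.name AS category
FROM products a
INNER JOIN categories b ON a.category_id = b.id

Result:
name       | category 
-----------+----------
Webcam     | Apparel  
Desk       | Apparel  
Keyboard   | Kitchen  
Headphones | Furniture
Printer    | Supplies 
Monitor    | Apparel  
Cable      | Apparel  


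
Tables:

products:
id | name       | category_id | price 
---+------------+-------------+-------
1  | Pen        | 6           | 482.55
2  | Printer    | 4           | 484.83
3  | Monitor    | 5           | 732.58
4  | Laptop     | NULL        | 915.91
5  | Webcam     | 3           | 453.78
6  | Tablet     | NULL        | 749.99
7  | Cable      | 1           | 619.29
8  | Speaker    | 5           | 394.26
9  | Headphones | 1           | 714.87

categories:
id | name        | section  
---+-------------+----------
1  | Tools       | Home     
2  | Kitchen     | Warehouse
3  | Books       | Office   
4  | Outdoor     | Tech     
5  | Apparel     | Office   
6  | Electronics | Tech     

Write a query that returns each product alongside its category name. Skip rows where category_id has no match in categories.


INNER JOIN keeps only products rows whose category_id matches an id in categories. Walk through each product:
  - product 1 (Pen): category_id=6 -> matches Electronics
  - product 2 (Printer): category_id=4 -> matches Outdoor
  - product 3 (Monitor): category_id=5 -> matches Apparel
  - product 4 (Laptop): category_id=NULL, no match -> dropped
  - product 5 (Webcam): category_id=3 -> matches Books
  - product 6 (Tablet): category_id=NULL, no match -> dropped
  - product 7 (Cable): category_id=1 -> matches Tools
  - product 8 (Speaker): category_id=5 -> matches Apparel
  - product 9 (Headphones): category_id=1 -> matches Tools
So 2 of 9 rows are dropped.

SQL:
SELECT a.name, b.name AS category
FROM products a
INNER JOIN categories b ON a.category_id = b.id

Result:
name       | category   
-----------+------------
Pen        | Electronics
Printer    | Outdoor    
Monitor    | Apparel    
Webcam     | Books      
Cable      | Tools      
Speaker    | Apparel    
Headphones | Tools      
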